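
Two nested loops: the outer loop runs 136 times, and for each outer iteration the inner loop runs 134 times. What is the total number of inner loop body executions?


Outer loop: 136 iterations
Inner loop: 134 iterations per outer iteration
Total = 136 * 134 = 18224


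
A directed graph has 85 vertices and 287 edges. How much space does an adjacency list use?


Adjacency list: one list head per vertex + one entry per edge
Vertex heads: 85
Edge entries: 287
Total = 85 + 287 = 372


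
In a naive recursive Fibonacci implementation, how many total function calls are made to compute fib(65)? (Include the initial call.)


Let C(m) = total calls to evaluate fib(m). Then C(0)=C(1)=1, and
C(m) = 1 + C(m-1) + C(m-2) for m >= 2.
Build the table (each entry = 1 + previous two):
  C(0) = 1
  C(1) = 1
  C(2) = 1 + 1 + 1 = 3
  C(3) = 1 + 3 + 1 = 5
  C(4) = 1 + 5 + 3 = 9
  C(5) = 1 + 9 + 5 = 15
  C(6) = 1 + 15 + 9 = 25
  C(7) = 1 + 25 + 15 = 41
  C(8) = 1 + 41 + 25 = 67
  C(9) = 1 + 67 + 41 = 109
  C(10) = 1 + 109 + 67 = 177
  C(11) = 1 + 177 + 109 = 287
  C(12) = 1 + 287 + 177 = 465
  C(13) = 1 + 465 + 287 = 753
  C(14) = 1 + 753 + 465 = 1219
  C(15) = 1 + 1219 + 753 = 1973
  C(16) = 1 + 1973 + 1219 = 3193
  C(17) = 1 + 3193 + 1973 = 5167
  C(18) = 1 + 5167 + 3193 = 8361
  C(19) = 1 + 8361 + 5167 = 13529
  C(20) = 1 + 13529 + 8361 = 21891
  C(21) = 1 + 21891 + 13529 = 35421
  C(22) = 1 + 35421 + 21891 = 57313
  C(23) = 1 + 57313 + 35421 = 92735
  C(24) = 1 + 92735 + 57313 = 150049
  C(25) = 1 + 150049 + 92735 = 242785
  C(26) = 1 + 242785 + 150049 = 392835
  C(27) = 1 + 392835 + 242785 = 635621
  C(28) = 1 + 635621 + 392835 = 1028457
  C(29) = 1 + 1028457 + 635621 = 1664079
  C(30) = 1 + 1664079 + 1028457 = 2692537
  C(31) = 1 + 2692537 + 1664079 = 4356617
  C(32) = 1 + 4356617 + 2692537 = 7049155
  C(33) = 1 + 7049155 + 4356617 = 11405773
  C(34) = 1 + 11405773 + 7049155 = 18454929
  C(35) = 1 + 18454929 + 11405773 = 29860703
  C(36) = 1 + 29860703 + 18454929 = 48315633
  C(37) = 1 + 48315633 + 29860703 = 78176337
  C(38) = 1 + 78176337 + 48315633 = 126491971
  C(39) = 1 + 126491971 + 78176337 = 204668309
  C(40) = 1 + 204668309 + 126491971 = 331160281
  C(41) = 1 + 331160281 + 204668309 = 535828591
  C(42) = 1 + 535828591 + 331160281 = 866988873
  C(43) = 1 + 866988873 + 535828591 = 1402817465
  C(44) = 1 + 1402817465 + 866988873 = 2269806339
  C(45) = 1 + 2269806339 + 1402817465 = 3672623805
  C(46) = 1 + 3672623805 + 2269806339 = 5942430145
  C(47) = 1 + 5942430145 + 3672623805 = 9615053951
  C(48) = 1 + 9615053951 + 5942430145 = 15557484097
  C(49) = 1 + 15557484097 + 9615053951 = 25172538049
  C(50) = 1 + 25172538049 + 15557484097 = 40730022147
  C(51) = 1 + 40730022147 + 25172538049 = 65902560197
  C(52) = 1 + 65902560197 + 40730022147 = 106632582345
  C(53) = 1 + 106632582345 + 65902560197 = 172535142543
  C(54) = 1 + 172535142543 + 106632582345 = 279167724889
  C(55) = 1 + 279167724889 + 172535142543 = 451702867433
  C(56) = 1 + 451702867433 + 279167724889 = 730870592323
  C(57) = 1 + 730870592323 + 451702867433 = 1182573459757
  C(58) = 1 + 1182573459757 + 730870592323 = 1913444052081
  C(59) = 1 + 1913444052081 + 1182573459757 = 3096017511839
  C(60) = 1 + 3096017511839 + 1913444052081 = 5009461563921
  C(61) = 1 + 5009461563921 + 3096017511839 = 8105479075761
  C(62) = 1 + 8105479075761 + 5009461563921 = 13114940639683
  C(63) = 1 + 13114940639683 + 8105479075761 = 21220419715445
  C(64) = 1 + 21220419715445 + 13114940639683 = 34335360355129
  C(65) = 1 + 34335360355129 + 21220419715445 = 55555780070575
Total calls for fib(65) = 55555780070575


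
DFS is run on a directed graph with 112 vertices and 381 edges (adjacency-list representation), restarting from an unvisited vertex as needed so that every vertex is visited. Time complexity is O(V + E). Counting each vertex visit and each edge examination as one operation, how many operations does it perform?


A full DFS traversal processes each vertex exactly once (push/pop on stack).
Each directed edge is examined once.
V = 112, E = 381
V + E = 493


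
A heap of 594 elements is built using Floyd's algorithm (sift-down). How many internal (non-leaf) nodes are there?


Leaf nodes occupy roughly half the array.
Sift-down is called for each internal node, starting from the last one.
Internal nodes = floor(n/2) = floor(594/2) = 297


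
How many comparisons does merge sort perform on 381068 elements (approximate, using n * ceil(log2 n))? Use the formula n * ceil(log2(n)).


Recursion depth: ceil(log2(381068)) = 19
Each recursion level merges n = 381068 elements
Total = 381068 * 19 = 7240292


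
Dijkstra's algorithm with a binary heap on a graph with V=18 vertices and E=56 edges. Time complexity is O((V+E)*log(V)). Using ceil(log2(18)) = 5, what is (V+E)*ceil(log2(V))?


Dijkstra with a binary heap: each vertex is extracted once, each edge may relax once.
Each heap operation costs O(log V).
V + E = 18 + 56 = 74
ceil(log2(18)) = 5 (since 2^4 = 16 < 18 <= 32 = 2^5)
Total heap work = (V+E) * ceil(log2(V)) = 74 * 5 = 370


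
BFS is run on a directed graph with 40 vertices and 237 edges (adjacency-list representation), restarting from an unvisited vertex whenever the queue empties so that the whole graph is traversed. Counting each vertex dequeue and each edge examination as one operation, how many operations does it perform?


A full BFS traversal dequeues each vertex exactly once and examines each directed edge exactly once.
V = 40 (vertex processing cost)
E = 237 (edge examination cost)
Total operations proportional to V + E = 40 + 237 = 277


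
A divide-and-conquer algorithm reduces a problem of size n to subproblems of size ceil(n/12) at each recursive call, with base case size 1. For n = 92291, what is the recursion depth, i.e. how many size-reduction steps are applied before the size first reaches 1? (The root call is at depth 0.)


Each step divides the size by 12 (rounding up); after k steps the size is ceil(n/12^k), which equals 1 exactly when 12^k >= n.
So the depth is the smallest k with 12^k >= 92291, i.e. ceil(log_12(92291)).
12^4 = 20736 < 92291 <= 248832 = 12^5
Recursion depth = 5


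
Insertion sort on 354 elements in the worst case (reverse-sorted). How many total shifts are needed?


In the worst case (reverse-sorted), each element shifts past all previous:
  Element 1: 1 shifts
  Element 2: 2 shifts
  Element 3: 3 shifts
  Element 4: 4 shifts
  Element 5: 5 shifts
  ...
  Element 353: 353 shifts
Total = 1 + 2 + ... + 353
= 354*(354-1)/2 = 62481


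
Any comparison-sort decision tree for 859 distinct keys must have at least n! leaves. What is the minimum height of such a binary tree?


A binary decision tree of height h has at most 2^h leaves and needs at least n! of them, so h >= ceil(log2(n!)).
859! is far too large to multiply out, so use Stirling's series:
  ln(n!) ~ n ln n - n + (1/2) ln(2 pi n) + 1/(12n)  (error below 1/(360 n^3), negligible here)
  ln(859) = 6.7557689
  n ln n = 859 * 6.7557689 = 5803.2055
  (1/2) ln(2 pi * 859) = (1/2) ln(5397.2562) = 4.2968
  1/(12*859) = 0.0001
  ln(859!) ~ 5803.2055 - 859 + 4.2968 + 0.0001 = 4948.5024
Convert to base 2: log2(859!) = 4948.5024 / ln 2 = 4948.5024 / 0.69314718 = 7139.1799
ceil(7139.1799) = 7140


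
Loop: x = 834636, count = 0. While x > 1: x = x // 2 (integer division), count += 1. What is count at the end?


The variable x halves each step:
x = 834636 -> 417318 -> 208659 -> 104329 -> 52164 -> 26082 -> 13041 -> 6520 -> 3260 -> 1630 -> 815 -> 407 -> 203 -> 101 -> 50 -> 25 -> 12 -> 6 -> 3 -> 1
Number of halvings = floor(log2(834636)) = 19


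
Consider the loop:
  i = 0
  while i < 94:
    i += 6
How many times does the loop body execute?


Starting at i = 0, each iteration adds 6.
Iterations until i >= 94:
  Iteration 1: i = 0 -> i = 6
  Iteration 2: i = 6 -> i = 12
  Iteration 3: i = 12 -> i = 18
  Iteration 4: i = 18 -> i = 24
  Iteration 5: i = 24 -> i = 30
  Iteration 6: i = 30 -> i = 36
  Iteration 7: i = 36 -> i = 42
  Iteration 8: i = 42 -> i = 48
  ... continuing ...
Total iterations = ceil(94/6) = 16


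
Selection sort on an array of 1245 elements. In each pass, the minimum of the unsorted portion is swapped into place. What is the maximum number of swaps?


Selection sort performs one swap per pass:
  Pass 1: find min in positions 0 to 1244, swap with position 0
  Pass 2: find min in positions 1 to 1244, swap with position 1
  Pass 3: find min in positions 2 to 1244, swap with position 2
  Pass 4: find min in positions 3 to 1244, swap with position 3
  Pass 5: find min in positions 4 to 1244, swap with position 4
  ... (1239 more passes)
Total passes (and swaps) = n - 1 = 1245 - 1 = 1244


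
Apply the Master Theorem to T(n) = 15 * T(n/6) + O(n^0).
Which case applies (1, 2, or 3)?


The Master Theorem: T(n) = a*T(n/b) + O(n^c)
  a = 15, b = 6, c = 0
log_b(a) = log_6(15) ~ 1.511
Compare b^c with a: 6^0 = 1 < 15, so c < log_b(a).
Since c < log_b(a), Case 1 applies.
T(n) = O(n^(log_6 15)) ~ O(n^1.511)
Master Theorem case = 1


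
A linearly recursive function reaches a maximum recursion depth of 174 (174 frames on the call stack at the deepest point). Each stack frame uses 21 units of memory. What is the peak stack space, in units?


Maximum recursion depth = 174 frames
Memory per frame = 21 units
Total stack space = depth * frame_size
= 174 * 21 = 3654


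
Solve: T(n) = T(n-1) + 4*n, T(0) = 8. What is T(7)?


Expanding the recurrence:
T(7) = T(6) + 4*7
       = T(5) + 4*6 + 4*7
       ...
       = T(0) + 4*(1 + 2 + ... + 7)
       = 8 + 4 * 7*8/2
       = 8 + 4 * 28
       = 8 + 112 = 120


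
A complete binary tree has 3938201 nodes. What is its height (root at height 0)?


In a complete binary tree, level k holds nodes 2^k .. 2^(k+1)-1 (1-indexed).
Height = floor(log2(n)) = floor(log2(3938201)) = 21
Check: 2^21 = 2097152 <= 3938201 < 4194304 = 2^22


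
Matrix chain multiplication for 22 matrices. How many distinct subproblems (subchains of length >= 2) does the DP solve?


Subproblems are indexed by (i, j) where i < j.
Number of such pairs = n*(n-1)/2
= 22 * 21 / 2
= 231


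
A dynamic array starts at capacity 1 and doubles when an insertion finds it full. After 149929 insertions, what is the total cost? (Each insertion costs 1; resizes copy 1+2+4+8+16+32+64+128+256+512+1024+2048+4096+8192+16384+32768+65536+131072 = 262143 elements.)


Insertion cost: 149929 (one per element)
Resizes occur just before inserting elements 2, 3, 5, 9, ...
Elements copied at each resize: 1 + 2 + 4 + 8 + 16 + 32 + 64 + 128 + 256 + 512 + 1024 + 2048 + 4096 + 8192 + 16384 + 32768 + 65536 + 131072
Sum of copies = 262143 (geometric series: 2^k - 1)
Total = 149929 + 262143 = 412072


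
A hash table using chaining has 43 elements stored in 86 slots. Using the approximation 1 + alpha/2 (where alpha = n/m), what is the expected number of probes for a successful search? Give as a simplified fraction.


Load factor alpha = n/m = 43/86
Expected probes = 1 + alpha/2 = 1 + 43/(2*86)
= 1 + 43/172
= 172/172 + 43/172
= 215/172
Simplify: 5/4


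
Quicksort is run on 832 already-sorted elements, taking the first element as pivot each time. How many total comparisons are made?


Sum of comparisons per partition:
831 + 830 + ... + 1 + 0
= 832 * (832 - 1) / 2
= 832 * 831 / 2
= 345696


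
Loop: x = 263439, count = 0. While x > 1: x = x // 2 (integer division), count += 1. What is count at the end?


The variable x halves each step:
x = 263439 -> 131719 -> 65859 -> 32929 -> 16464 -> 8232 -> 4116 -> 2058 -> 1029 -> 514 -> 257 -> 128 -> 64 -> 32 -> 16 -> 8 -> 4 -> 2 -> 1
Number of halvings = floor(log2(263439)) = 18


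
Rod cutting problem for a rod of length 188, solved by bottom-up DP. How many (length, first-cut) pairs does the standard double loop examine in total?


For each subproblem length i = 1..188, the inner loop considers i possible first cuts.
Total = 1 + 2 + ... + 188
= 188*(188+1)/2
= 188*189/2 = 17766


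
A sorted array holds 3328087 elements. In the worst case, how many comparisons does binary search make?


Halving sequence: 3328087 -> 1664043 -> 832021 -> 416010 -> 208005 -> 104002 -> 52001 -> 26000 -> 13000 -> 6500 -> 3250 -> 1625 -> 812 -> 406 -> 203 -> 101 -> 50 -> 25 -> 12 -> 6 -> 3 -> 1
Number of halvings = 21
Max comparisons = 21 + 1 = 22


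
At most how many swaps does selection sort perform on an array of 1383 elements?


Each of the 1382 passes places one element in its final position.
Pass 1: swap minimum into position 0
Pass 2: swap minimum of remaining into position 1
...
Pass 1382: last two elements, one swap
Maximum swaps = 1383 - 1 = 1382


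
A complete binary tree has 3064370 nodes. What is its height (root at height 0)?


In a complete binary tree, level k holds nodes 2^k .. 2^(k+1)-1 (1-indexed).
Height = floor(log2(n)) = floor(log2(3064370)) = 21
Check: 2^21 = 2097152 <= 3064370 < 4194304 = 2^22


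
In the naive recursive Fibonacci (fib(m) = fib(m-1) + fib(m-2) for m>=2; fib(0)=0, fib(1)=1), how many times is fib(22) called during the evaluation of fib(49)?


Let N(m) = number of times fib(m) is called while evaluating fib(49).
N(49) = 1 (the initial call).
N(48) = 1 (only fib(49) calls it).
For 1 <= m <= 47: fib(m) is called by fib(m+1) and fib(m+2), so
  N(m) = N(m+1) + N(m+2).
fib(0) is called only by fib(2), so N(0) = N(2).
Walk down from m=49:
  N(49)=1, N(48)=1, N(47)=2, N(46)=3, N(45)=5, N(44)=8, N(43)=13, N(42)=21, N(41)=34, N(40)=55, N(39)=89, N(38)=144, N(37)=233, N(36)=377, N(35)=610, N(34)=987, N(33)=1597, N(32)=2584, N(31)=4181, N(30)=6765, N(29)=10946, N(28)=17711, N(27)=28657, N(26)=46368, N(25)=75025, N(24)=121393, N(23)=196418, N(22)=317811
N(22) = 317811


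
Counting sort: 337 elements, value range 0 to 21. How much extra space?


n = 337 (output array)
k = 22 (count array for 22 distinct values)
Extra space = 337 + 22 = 359


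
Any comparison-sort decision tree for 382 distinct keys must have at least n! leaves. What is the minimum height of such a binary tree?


A binary decision tree of height h has at most 2^h leaves and needs at least n! of them, so h >= ceil(log2(n!)).
382! is far too large to multiply out, so use Stirling's series:
  ln(n!) ~ n ln n - n + (1/2) ln(2 pi n) + 1/(12n)  (error below 1/(360 n^3), negligible here)
  ln(382) = 5.9454206
  n ln n = 382 * 5.9454206 = 2271.1507
  (1/2) ln(2 pi * 382) = (1/2) ln(2400.1768) = 3.8916
  1/(12*382) = 0.0002
  ln(382!) ~ 2271.1507 - 382 + 3.8916 + 0.0002 = 1893.0425
Convert to base 2: log2(382!) = 1893.0425 / ln 2 = 1893.0425 / 0.69314718 = 2731.0830
ceil(2731.0830) = 2732


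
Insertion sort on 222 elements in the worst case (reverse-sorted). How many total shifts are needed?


In the worst case (reverse-sorted), each element shifts past all previous:
  Element 1: 1 shifts
  Element 2: 2 shifts
  Element 3: 3 shifts
  Element 4: 4 shifts
  Element 5: 5 shifts
  ...
  Element 221: 221 shifts
Total = 1 + 2 + ... + 221
= 222*(222-1)/2 = 24531


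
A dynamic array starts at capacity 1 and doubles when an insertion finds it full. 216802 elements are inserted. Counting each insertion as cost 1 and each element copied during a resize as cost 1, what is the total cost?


n = 216802
Insertion costs: 216802
Resizes copy 1, 2, 4, ... up to the largest power of 2 that is <= n-1 = 216801, i.e. 131072.
Copy costs = 1 + 2 + 4 + 8 + 16 + 32 + 64 + 128 + 256 + 512 + 1024 + 2048 + 4096 + 8192 + 16384 + 32768 + 65536 + 131072 = 262143
Total = 216802 + 262143 = 478945


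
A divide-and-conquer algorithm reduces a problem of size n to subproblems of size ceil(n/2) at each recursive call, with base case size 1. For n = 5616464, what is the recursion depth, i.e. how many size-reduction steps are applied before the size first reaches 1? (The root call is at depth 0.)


Each step divides the size by 2 (rounding up); after k steps the size is ceil(n/2^k), which equals 1 exactly when 2^k >= n.
So the depth is the smallest k with 2^k >= 5616464, i.e. ceil(log_2(5616464)).
2^22 = 4194304 < 5616464 <= 8388608 = 2^23
Recursion depth = 23


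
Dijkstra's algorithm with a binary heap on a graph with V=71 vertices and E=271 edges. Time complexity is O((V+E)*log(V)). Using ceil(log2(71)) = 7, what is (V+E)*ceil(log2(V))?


Dijkstra with a binary heap: each vertex is extracted once, each edge may relax once.
Each heap operation costs O(log V).
V + E = 71 + 271 = 342
ceil(log2(71)) = 7 (since 2^6 = 64 < 71 <= 128 = 2^7)
Total heap work = (V+E) * ceil(log2(V)) = 342 * 7 = 2394


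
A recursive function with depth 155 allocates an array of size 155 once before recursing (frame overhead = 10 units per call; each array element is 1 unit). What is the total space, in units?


Array allocation: 155 units (allocated once)
Stack frames: 155 deep * 10 per frame = 1550 units
Total = 155 + 1550 = 1705


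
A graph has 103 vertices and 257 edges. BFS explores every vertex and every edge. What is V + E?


A full BFS traversal dequeues each vertex once and examines each edge once.
Vertex visits: 103
Edge visits: 257
V + E = 103 + 257 = 360


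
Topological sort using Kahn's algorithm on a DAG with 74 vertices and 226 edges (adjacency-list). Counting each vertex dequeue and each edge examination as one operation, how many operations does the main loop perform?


Kahn's algorithm:
  1. Compute in-degrees: O(V + E)
  2. Process queue: each vertex dequeued once (O(V))
     each edge examined once (O(E))
Total = V + E = 74 + 226 = 300


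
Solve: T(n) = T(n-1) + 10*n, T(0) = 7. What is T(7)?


Expanding the recurrence:
T(7) = T(6) + 10*7
       = T(5) + 10*6 + 10*7
       ...
       = T(0) + 10*(1 + 2 + ... + 7)
       = 7 + 10 * 7*8/2
       = 7 + 10 * 28
       = 7 + 280 = 287


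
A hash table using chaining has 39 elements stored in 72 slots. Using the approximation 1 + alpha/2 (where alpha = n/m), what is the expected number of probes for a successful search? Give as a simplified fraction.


Load factor alpha = n/m = 39/72
Expected probes = 1 + alpha/2 = 1 + 39/(2*72)
= 1 + 39/144
= 144/144 + 39/144
= 183/144
Simplify: 61/48


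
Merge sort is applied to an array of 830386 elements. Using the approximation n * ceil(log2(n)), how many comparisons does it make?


Merge sort divides the array into halves recursively.
Number of levels = ceil(log2(830386)) = 20
At each level, approximately n = 830386 comparisons are needed for merging.
Total comparisons ~ n * ceil(log2(n)) = 830386 * 20 = 16607720


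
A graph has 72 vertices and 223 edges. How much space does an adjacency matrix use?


Adjacency matrix: V x V grid of entries
Space = V^2 = 72^2 = 72 * 72 = 5184


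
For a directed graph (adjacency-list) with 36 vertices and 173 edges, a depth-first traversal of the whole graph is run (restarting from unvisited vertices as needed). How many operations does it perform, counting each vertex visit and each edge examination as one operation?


A full DFS traversal visits each vertex once and examines each edge once.
V = 36
E = 173
Sum = 36 + 173 = 209


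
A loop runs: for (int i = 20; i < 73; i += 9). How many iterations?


Loop starts at i = 20, increments by 9, stops when i >= 73.
Number of iterations = ceil((73 - 20) / 9)
= ceil(53 / 9)
= 6


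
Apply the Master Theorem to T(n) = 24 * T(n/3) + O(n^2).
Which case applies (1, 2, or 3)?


The Master Theorem: T(n) = a*T(n/b) + O(n^c)
  a = 24, b = 3, c = 2
log_b(a) = log_3(24) ~ 2.893
Compare b^c with a: 3^2 = 9 < 24, so c < log_b(a).
Since c < log_b(a), Case 1 applies.
T(n) = O(n^(log_3 24)) ~ O(n^2.893)
Master Theorem case = 1


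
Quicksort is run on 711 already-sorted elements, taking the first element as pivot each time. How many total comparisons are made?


Sum of comparisons per partition:
710 + 709 + ... + 1 + 0
= 711 * (711 - 1) / 2
= 711 * 710 / 2
= 252405


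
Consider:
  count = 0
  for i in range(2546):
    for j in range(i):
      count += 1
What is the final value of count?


For each i, the inner loop runs i times:
  i=0: inner runs 0 times
  i=1: inner runs 1 time
  i=2: inner runs 2 times
  i=3: inner runs 3 times
  i=4: inner runs 4 times
  i=5: inner runs 5 times
  i=6: inner runs 6 times
  i=7: inner runs 7 times
  ...
Total = 0 + 1 + 2 + ... + 2545 = 2546*(2546-1)/2 = 3239785


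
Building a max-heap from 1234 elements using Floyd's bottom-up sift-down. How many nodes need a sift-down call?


In a heap of 1234 elements (0-indexed array):
  Last element index: 1233
  Parent of last element: floor((1233 - 1) / 2) = 616
  Internal nodes: indices 0 to 616
  Count = floor(1234/2) = 617


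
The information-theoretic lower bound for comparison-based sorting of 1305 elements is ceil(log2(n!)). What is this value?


A binary decision tree of height h has at most 2^h leaves and needs at least n! of them, so h >= ceil(log2(n!)).
1305! is far too large to multiply out, so use Stirling's series:
  ln(n!) ~ n ln n - n + (1/2) ln(2 pi n) + 1/(12n)  (error below 1/(360 n^3), negligible here)
  ln(1305) = 7.1739583
  n ln n = 1305 * 7.1739583 = 9362.0156
  (1/2) ln(2 pi * 1305) = (1/2) ln(8199.5568) = 4.5059
  1/(12*1305) = 0.0001
  ln(1305!) ~ 9362.0156 - 1305 + 4.5059 + 0.0001 = 8061.5216
Convert to base 2: log2(1305!) = 8061.5216 / ln 2 = 8061.5216 / 0.69314718 = 11630.3172
ceil(11630.3172) = 11631


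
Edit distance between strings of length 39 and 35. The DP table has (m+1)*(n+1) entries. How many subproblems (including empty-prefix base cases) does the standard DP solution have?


The table includes base cases (empty prefixes).
Rows: (m+1) = 40
Columns: (n+1) = 36
Total = 40 * 36 = 1440


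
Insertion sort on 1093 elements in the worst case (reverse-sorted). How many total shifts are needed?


In the worst case (reverse-sorted), each element shifts past all previous:
  Element 1: 1 shifts
  Element 2: 2 shifts
  Element 3: 3 shifts
  Element 4: 4 shifts
  Element 5: 5 shifts
  ...
  Element 1092: 1092 shifts
Total = 1 + 2 + ... + 1092
= 1093*(1093-1)/2 = 596778


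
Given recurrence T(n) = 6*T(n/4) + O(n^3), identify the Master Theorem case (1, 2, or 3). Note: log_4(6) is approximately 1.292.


Master Theorem parameters: a=6, b=4, c=3
log_b(a) = 1.292
Compare b^c with a: 4^3 = 64 > 6, so c > log_b(a).
Comparing c=3 vs log_b(a)=1.292:
3 > 1.292 => Case 3
Result: T(n) = O(n^3)
Master Theorem case = 3


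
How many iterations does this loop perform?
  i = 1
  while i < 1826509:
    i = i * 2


The loop variable doubles each iteration:
i = 1 -> 2 -> 4 -> 8 -> 16 -> 32 -> 64 -> 128 -> 256 -> 512 -> 1024 -> 2048 -> 4096 -> 8192 -> 16384 -> 32768 -> 65536 -> 131072 -> 262144 -> 524288 -> 1048576 -> 2097152 (stop, 2097152 >= 1826509)
Number of doublings = ceil(log2(1826509)) = 21


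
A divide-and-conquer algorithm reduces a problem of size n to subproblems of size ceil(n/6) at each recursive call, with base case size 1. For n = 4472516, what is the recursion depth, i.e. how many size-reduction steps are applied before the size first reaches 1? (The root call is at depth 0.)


Each step divides the size by 6 (rounding up); after k steps the size is ceil(n/6^k), which equals 1 exactly when 6^k >= n.
So the depth is the smallest k with 6^k >= 4472516, i.e. ceil(log_6(4472516)).
6^8 = 1679616 < 4472516 <= 10077696 = 6^9
Recursion depth = 9


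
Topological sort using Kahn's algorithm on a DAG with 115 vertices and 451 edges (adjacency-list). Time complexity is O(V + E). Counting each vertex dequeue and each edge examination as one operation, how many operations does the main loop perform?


Kahn's algorithm:
  1. Compute in-degrees: O(V + E)
  2. Process queue: each vertex dequeued once (O(V))
     each edge examined once (O(E))
Total = V + E = 115 + 451 = 566


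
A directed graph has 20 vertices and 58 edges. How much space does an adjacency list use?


Adjacency list: one list head per vertex + one entry per edge
Vertex heads: 20
Edge entries: 58
Total = 20 + 58 = 78


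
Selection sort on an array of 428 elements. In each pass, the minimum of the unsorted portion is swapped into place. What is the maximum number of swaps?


Selection sort performs one swap per pass:
  Pass 1: find min in positions 0 to 427, swap with position 0
  Pass 2: find min in positions 1 to 427, swap with position 1
  Pass 3: find min in positions 2 to 427, swap with position 2
  Pass 4: find min in positions 3 to 427, swap with position 3
  Pass 5: find min in positions 4 to 427, swap with position 4
  ... (422 more passes)
Total passes (and swaps) = n - 1 = 428 - 1 = 427


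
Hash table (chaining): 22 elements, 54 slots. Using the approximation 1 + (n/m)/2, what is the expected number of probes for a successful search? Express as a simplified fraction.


Computing expected probes:
alpha = 22/54
= 1 + alpha/2
= 1 + 22/(2*54)
= (2*54 + 22) / (2*54)
= 130/108 = 65/54


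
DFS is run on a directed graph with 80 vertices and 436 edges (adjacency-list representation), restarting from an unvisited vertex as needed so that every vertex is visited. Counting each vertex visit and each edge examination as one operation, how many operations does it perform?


A full DFS traversal processes each vertex exactly once (push/pop on stack).
Each directed edge is examined once.
V = 80, E = 436
V + E = 516


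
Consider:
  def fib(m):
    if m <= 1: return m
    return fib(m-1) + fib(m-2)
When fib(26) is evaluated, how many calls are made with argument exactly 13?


Let N(m) = number of times fib(m) is called while evaluating fib(26).
N(26) = 1 (the initial call).
N(25) = 1 (only fib(26) calls it).
For 1 <= m <= 24: fib(m) is called by fib(m+1) and fib(m+2), so
  N(m) = N(m+1) + N(m+2).
fib(0) is called only by fib(2), so N(0) = N(2).
Walk down from m=26:
  N(26)=1, N(25)=1, N(24)=2, N(23)=3, N(22)=5, N(21)=8, N(20)=13, N(19)=21, N(18)=34, N(17)=55, N(16)=89, N(15)=144, N(14)=233, N(13)=377
N(13) = 377


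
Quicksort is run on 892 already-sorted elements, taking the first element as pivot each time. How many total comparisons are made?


Sum of comparisons per partition:
891 + 890 + ... + 1 + 0
= 892 * (892 - 1) / 2
= 892 * 891 / 2
= 397386


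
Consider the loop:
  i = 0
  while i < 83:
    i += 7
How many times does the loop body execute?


Starting at i = 0, each iteration adds 7.
Iterations until i >= 83:
  Iteration 1: i = 0 -> i = 7
  Iteration 2: i = 7 -> i = 14
  Iteration 3: i = 14 -> i = 21
  Iteration 4: i = 21 -> i = 28
  Iteration 5: i = 28 -> i = 35
  Iteration 6: i = 35 -> i = 42
  Iteration 7: i = 42 -> i = 49
  Iteration 8: i = 49 -> i = 56
  ... continuing ...
Total iterations = ceil(83/7) = 12


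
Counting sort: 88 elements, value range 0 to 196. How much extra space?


n = 88 (output array)
k = 197 (count array for 197 distinct values)
Extra space = 88 + 197 = 285


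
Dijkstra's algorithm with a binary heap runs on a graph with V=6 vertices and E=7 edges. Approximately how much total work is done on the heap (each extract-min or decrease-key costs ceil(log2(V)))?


Dijkstra with a binary heap: each vertex is extracted once, each edge may relax once.
Each heap operation costs O(log V).
V + E = 6 + 7 = 13
ceil(log2(6)) = 3 (since 2^2 = 4 < 6 <= 8 = 2^3)
Total heap work = (V+E) * ceil(log2(V)) = 13 * 3 = 39


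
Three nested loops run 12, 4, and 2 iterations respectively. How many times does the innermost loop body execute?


Loop 1 (outermost): 12 iterations
Loop 2 (middle): 4 iterations per outer
Loop 3 (innermost): 2 iterations per middle
Total = 12 * 4 * 2 = 96


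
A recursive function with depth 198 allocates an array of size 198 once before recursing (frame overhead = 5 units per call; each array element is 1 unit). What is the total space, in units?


Array allocation: 198 units (allocated once)
Stack frames: 198 deep * 5 per frame = 990 units
Total = 198 + 990 = 1188


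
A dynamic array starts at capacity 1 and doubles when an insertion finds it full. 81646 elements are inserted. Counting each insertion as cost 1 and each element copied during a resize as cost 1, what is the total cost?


n = 81646
Insertion costs: 81646
Resizes copy 1, 2, 4, ... up to the largest power of 2 that is <= n-1 = 81645, i.e. 65536.
Copy costs = 1 + 2 + 4 + 8 + 16 + 32 + 64 + 128 + 256 + 512 + 1024 + 2048 + 4096 + 8192 + 16384 + 32768 + 65536 = 131071
Total = 81646 + 131071 = 212717


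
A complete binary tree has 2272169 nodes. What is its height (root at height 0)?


In a complete binary tree, level k holds nodes 2^k .. 2^(k+1)-1 (1-indexed).
Height = floor(log2(n)) = floor(log2(2272169)) = 21
Check: 2^21 = 2097152 <= 2272169 < 4194304 = 2^22


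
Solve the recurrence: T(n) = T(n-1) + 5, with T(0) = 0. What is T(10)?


Unrolling the recurrence:
T(10) = T(9) + 5
       = T(8) + 5 + 5
       = T(7) + 5*3
       ...
       = T(0) + 5*10
       = 0 + 50 = 50


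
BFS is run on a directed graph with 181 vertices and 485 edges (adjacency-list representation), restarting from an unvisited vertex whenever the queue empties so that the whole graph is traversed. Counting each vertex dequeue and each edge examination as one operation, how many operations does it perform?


A full BFS traversal dequeues each vertex exactly once and examines each directed edge exactly once.
V = 181 (vertex processing cost)
E = 485 (edge examination cost)
Total operations proportional to V + E = 181 + 485 = 666


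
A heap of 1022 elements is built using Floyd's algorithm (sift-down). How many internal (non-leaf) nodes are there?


Leaf nodes occupy roughly half the array.
Sift-down is called for each internal node, starting from the last one.
Internal nodes = floor(n/2) = floor(1022/2) = 511


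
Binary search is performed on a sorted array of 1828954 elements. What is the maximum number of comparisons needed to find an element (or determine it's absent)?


Binary search halves the search space each comparison:
  Step 1: search space = 1828954 -> 914477
  Step 2: search space = 914477 -> 457238
  Step 3: search space = 457238 -> 228619
  Step 4: search space = 228619 -> 114309
  Step 5: search space = 114309 -> 57154
  Step 6: search space = 57154 -> 28577
  Step 7: search space = 28577 -> 14288
  Step 8: search space = 14288 -> 7144
  Step 9: search space = 7144 -> 3572
  Step 10: search space = 3572 -> 1786
  Step 11: search space = 1786 -> 893
  Step 12: search space = 893 -> 446
  Step 13: search space = 446 -> 223
  Step 14: search space = 223 -> 111
  Step 15: search space = 111 -> 55
  Step 16: search space = 55 -> 27
  Step 17: search space = 27 -> 13
  Step 18: search space = 13 -> 6
  Step 19: search space = 6 -> 3
  Step 20: search space = 3 -> 1
  Step 21: search space = 1 (final check)
Maximum comparisons = floor(log2(1828954)) + 1 = 20 + 1 = 21


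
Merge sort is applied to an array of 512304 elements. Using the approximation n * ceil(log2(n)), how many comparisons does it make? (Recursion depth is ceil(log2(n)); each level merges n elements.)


Merge sort divides the array into halves recursively.
Number of levels = ceil(log2(512304)) = 19
At each level, approximately n = 512304 comparisons are needed for merging.
Total comparisons ~ n * ceil(log2(n)) = 512304 * 19 = 9733776


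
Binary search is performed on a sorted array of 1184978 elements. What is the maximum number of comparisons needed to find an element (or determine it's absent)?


Binary search halves the search space each comparison:
  Step 1: search space = 1184978 -> 592489
  Step 2: search space = 592489 -> 296244
  Step 3: search space = 296244 -> 148122
  Step 4: search space = 148122 -> 74061
  Step 5: search space = 74061 -> 37030
  Step 6: search space = 37030 -> 18515
  Step 7: search space = 18515 -> 9257
  Step 8: search space = 9257 -> 4628
  Step 9: search space = 4628 -> 2314
  Step 10: search space = 2314 -> 1157
  Step 11: search space = 1157 -> 578
  Step 12: search space = 578 -> 289
  Step 13: search space = 289 -> 144
  Step 14: search space = 144 -> 72
  Step 15: search space = 72 -> 36
  Step 16: search space = 36 -> 18
  Step 17: search space = 18 -> 9
  Step 18: search space = 9 -> 4
  Step 19: search space = 4 -> 2
  Step 20: search space = 2 -> 1
  Step 21: search space = 1 (final check)
Maximum comparisons = floor(log2(1184978)) + 1 = 20 + 1 = 21


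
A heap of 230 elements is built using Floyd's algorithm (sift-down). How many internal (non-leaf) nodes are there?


Leaf nodes occupy roughly half the array.
Sift-down is called for each internal node, starting from the last one.
Internal nodes = floor(n/2) = floor(230/2) = 115


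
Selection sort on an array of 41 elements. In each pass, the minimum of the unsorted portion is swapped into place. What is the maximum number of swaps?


Selection sort performs one swap per pass:
  Pass 1: find min in positions 0 to 40, swap with position 0
  Pass 2: find min in positions 1 to 40, swap with position 1
  Pass 3: find min in positions 2 to 40, swap with position 2
  Pass 4: find min in positions 3 to 40, swap with position 3
  Pass 5: find min in positions 4 to 40, swap with position 4
  ... (35 more passes)
Total passes (and swaps) = n - 1 = 41 - 1 = 40


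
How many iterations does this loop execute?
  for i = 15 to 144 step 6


The loop variable i takes values starting at 15 and increments by 6 each iteration.
Sequence: i = 15, 21, 27, 33, 39, 45, 51, 57, 63, ...
The upper bound 144 is inclusive, so the count is floor((last - first) / step) + 1:
floor((144 - 15) / 6) + 1 = floor(129/6) + 1 = 21 + 1 = 22


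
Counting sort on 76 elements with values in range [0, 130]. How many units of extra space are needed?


Output array size: 76 (to store sorted result)
Count array size: 131 (one slot per possible value, range 0 to 130)
Total extra space = 76 + 131 = 207


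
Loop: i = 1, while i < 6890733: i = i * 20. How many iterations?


i multiplies by 20 each step:
i = 1 -> 20 -> 400 -> 8000 -> 160000 -> 3200000 -> 64000000 (stop)
Iterations = ceil(log_20(6890733)) = 6


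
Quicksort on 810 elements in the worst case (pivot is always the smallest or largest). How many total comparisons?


In the worst case, each partition step picks the worst pivot:
  Partition 1: 809 comparisons (n-1 elements to compare)
  Partition 2: 808 comparisons
  Partition 3: 807 comparisons
  Partition 4: 806 comparisons
  Partition 5: 805 comparisons
  ...
  Last partition: 0 comparisons
Total = (n-1) + (n-2) + ... + 1 + 0 = n*(n-1)/2
= 810*809/2 = 327645


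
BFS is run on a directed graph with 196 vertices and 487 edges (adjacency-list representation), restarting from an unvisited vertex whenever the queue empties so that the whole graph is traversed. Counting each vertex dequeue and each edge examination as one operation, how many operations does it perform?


A full BFS traversal dequeues each vertex exactly once and examines each directed edge exactly once.
V = 196 (vertex processing cost)
E = 487 (edge examination cost)
Total operations proportional to V + E = 196 + 487 = 683


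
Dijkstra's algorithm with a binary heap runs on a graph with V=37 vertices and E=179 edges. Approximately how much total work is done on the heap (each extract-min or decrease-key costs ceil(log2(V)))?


Dijkstra with a binary heap: each vertex is extracted once, each edge may relax once.
Each heap operation costs O(log V).
V + E = 37 + 179 = 216
ceil(log2(37)) = 6 (since 2^5 = 32 < 37 <= 64 = 2^6)
Total heap work = (V+E) * ceil(log2(V)) = 216 * 6 = 1296


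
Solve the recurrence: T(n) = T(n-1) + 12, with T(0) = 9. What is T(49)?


Unrolling the recurrence:
T(49) = T(48) + 12
       = T(47) + 12 + 12
       = T(46) + 12*3
       ...
       = T(0) + 12*49
       = 9 + 588 = 597


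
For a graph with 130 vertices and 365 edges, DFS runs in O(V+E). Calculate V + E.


A full DFS traversal visits each vertex once and examines each edge once.
V = 130
E = 365
Sum = 130 + 365 = 495


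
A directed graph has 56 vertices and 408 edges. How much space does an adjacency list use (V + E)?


Adjacency list: one list head per vertex + one entry per edge
Vertex heads: 56
Edge entries: 408
Total = 56 + 408 = 464


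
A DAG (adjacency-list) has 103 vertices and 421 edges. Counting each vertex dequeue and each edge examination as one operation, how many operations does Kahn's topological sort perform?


V = 103 (vertex processing)
E = 421 (edge processing)
V + E = 103 + 421 = 524


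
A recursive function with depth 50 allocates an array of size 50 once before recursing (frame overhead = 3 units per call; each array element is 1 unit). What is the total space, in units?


Array allocation: 50 units (allocated once)
Stack frames: 50 deep * 3 per frame = 150 units
Total = 50 + 150 = 200


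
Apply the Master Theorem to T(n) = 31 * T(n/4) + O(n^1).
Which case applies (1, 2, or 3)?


The Master Theorem: T(n) = a*T(n/b) + O(n^c)
  a = 31, b = 4, c = 1
log_b(a) = log_4(31) ~ 2.477
Compare b^c with a: 4^1 = 4 < 31, so c < log_b(a).
Since c < log_b(a), Case 1 applies.
T(n) = O(n^(log_4 31)) ~ O(n^2.477)
Master Theorem case = 1


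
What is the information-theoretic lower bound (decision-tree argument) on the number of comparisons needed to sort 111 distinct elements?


A binary decision tree of height h has at most 2^h leaves and needs at least n! of them, so h >= ceil(log2(n!)).
111! is far too large to multiply out, so use Stirling's series:
  ln(n!) ~ n ln n - n + (1/2) ln(2 pi n) + 1/(12n)  (error below 1/(360 n^3), negligible here)
  ln(111) = 4.7095302
  n ln n = 111 * 4.7095302 = 522.7579
  (1/2) ln(2 pi * 111) = (1/2) ln(697.4336) = 3.2737
  1/(12*111) = 0.0008
  ln(111!) ~ 522.7579 - 111 + 3.2737 + 0.0008 = 415.0324
Convert to base 2: log2(111!) = 415.0324 / ln 2 = 415.0324 / 0.69314718 = 598.7652
ceil(598.7652) = 599


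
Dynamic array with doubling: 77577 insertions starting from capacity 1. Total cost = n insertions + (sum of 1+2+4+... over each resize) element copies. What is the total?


n = 77577
Insertion costs: 77577
Resizes copy 1, 2, 4, ... up to the largest power of 2 that is <= n-1 = 77576, i.e. 65536.
Copy costs = 1 + 2 + 4 + 8 + 16 + 32 + 64 + 128 + 256 + 512 + 1024 + 2048 + 4096 + 8192 + 16384 + 32768 + 65536 = 131071
Total = 77577 + 131071 = 208648


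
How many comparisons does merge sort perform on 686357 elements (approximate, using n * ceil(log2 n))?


Recursion depth: ceil(log2(686357)) = 20
Each recursion level merges n = 686357 elements
Total = 686357 * 20 = 13727140


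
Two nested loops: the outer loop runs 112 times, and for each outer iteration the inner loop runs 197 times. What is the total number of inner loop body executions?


Outer loop: 112 iterations
Inner loop: 197 iterations per outer iteration
Total = 112 * 197 = 22064


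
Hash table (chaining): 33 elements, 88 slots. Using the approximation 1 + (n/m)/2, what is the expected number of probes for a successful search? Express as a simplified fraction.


Computing expected probes:
alpha = 33/88
= 1 + alpha/2
= 1 + 33/(2*88)
= (2*88 + 33) / (2*88)
= 209/176 = 19/16


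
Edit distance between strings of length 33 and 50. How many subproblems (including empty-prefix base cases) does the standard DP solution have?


The table includes base cases (empty prefixes).
Rows: (m+1) = 34
Columns: (n+1) = 51
Total = 34 * 51 = 1734


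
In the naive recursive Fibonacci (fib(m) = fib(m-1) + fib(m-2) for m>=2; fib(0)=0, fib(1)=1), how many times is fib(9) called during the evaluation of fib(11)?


Let N(m) = number of times fib(m) is called while evaluating fib(11).
N(11) = 1 (the initial call).
N(10) = 1 (only fib(11) calls it).
For 1 <= m <= 9: fib(m) is called by fib(m+1) and fib(m+2), so
  N(m) = N(m+1) + N(m+2).
fib(0) is called only by fib(2), so N(0) = N(2).
Walk down from m=11:
  N(11)=1, N(10)=1, N(9)=2
N(9) = 2


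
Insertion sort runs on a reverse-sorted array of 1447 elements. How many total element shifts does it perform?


Sum of shifts = 1 + 2 + 3 + ... + 1446
= 1447 * 1446 / 2
= 2092362 / 2
= 1046181
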